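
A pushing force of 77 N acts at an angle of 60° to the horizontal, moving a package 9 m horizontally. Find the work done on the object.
W = F·d·cosθ = (77)(9)cos(60°) = 346.5 J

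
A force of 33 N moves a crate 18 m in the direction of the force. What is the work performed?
W = F·d = (33)(18) = 594.0 J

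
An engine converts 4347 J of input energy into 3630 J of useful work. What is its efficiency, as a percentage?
η = W_out/W_in = 3630/4347 = 83.51%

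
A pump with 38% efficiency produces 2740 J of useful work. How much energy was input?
W_in = W_out/η = 2740/0.38 = 7211 J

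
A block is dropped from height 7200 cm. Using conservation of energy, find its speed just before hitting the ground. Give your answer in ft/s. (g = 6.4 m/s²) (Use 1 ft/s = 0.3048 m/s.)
Convert to SI: h = 72.0 m
mgh = ½mv² ⇒ v = √(2gh) = √(2·6.4·72.0) = 30.3579 m/s = 99.6 ft/s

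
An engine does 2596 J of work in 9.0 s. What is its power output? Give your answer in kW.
P = W/t = 2596.0/9.0 = 288.444 W = 0.2884 kW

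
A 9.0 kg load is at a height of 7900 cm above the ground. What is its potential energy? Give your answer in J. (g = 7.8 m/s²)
Convert to SI: m = 9.0 kg, h = 79.0 m
PE = mgh = (9.0)(7.8)(79.0) = 5546 J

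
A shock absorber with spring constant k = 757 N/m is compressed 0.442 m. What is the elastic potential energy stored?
PE = ½kx² = ½(757)(0.442)² = 73.95 J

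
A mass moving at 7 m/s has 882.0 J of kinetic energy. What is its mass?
m = 2·KE/v² = 2·882.0/(7)² = 36.0 kg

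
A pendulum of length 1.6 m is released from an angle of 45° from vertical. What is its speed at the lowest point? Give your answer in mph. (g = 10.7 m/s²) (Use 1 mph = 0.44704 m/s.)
h = L(1 − cosθ) = 1.6(1 − cos45°) = 0.468629 m
v = √(2gh) = √(2·10.7·0.468629) = 3.16681 m/s = 7.084 mph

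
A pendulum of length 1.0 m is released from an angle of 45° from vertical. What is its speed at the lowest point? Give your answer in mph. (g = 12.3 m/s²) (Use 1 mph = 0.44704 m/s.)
h = L(1 − cosθ) = 1.0(1 − cos45°) = 0.292893 m
v = √(2gh) = √(2·12.3·0.292893) = 2.68425 m/s = 6.004 mph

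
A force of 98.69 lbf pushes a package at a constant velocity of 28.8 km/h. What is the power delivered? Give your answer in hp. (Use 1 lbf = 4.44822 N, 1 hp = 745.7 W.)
Convert to SI: F = 438.995 N, v = 8.0 m/s
P = Fv = (438.995)(8.0) = 3511.96 W = 4.71 hp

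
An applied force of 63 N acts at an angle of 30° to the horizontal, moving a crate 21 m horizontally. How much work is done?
W = F·d·cosθ = (63)(21)cos(30°) = 1146 J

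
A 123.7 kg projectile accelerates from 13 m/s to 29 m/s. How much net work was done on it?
W = ΔKE = ½m(v₂² − v₁²) = ½(123.7)(29² − 13²) = 41563.2 J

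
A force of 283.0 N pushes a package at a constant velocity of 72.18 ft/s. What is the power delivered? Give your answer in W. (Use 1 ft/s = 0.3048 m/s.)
Convert to SI: F = 283.0 N, v = 22.0005 m/s
P = Fv = (283.0)(22.0005) = 6226 W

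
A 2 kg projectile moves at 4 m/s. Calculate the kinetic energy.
KE = ½mv² = ½(2)(4)² = 16.0 J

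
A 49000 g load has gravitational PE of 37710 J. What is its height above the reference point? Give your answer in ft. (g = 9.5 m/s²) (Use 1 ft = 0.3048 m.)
Convert to SI: m = 49.0 kg, PE = 37710.0 J
h = PE/(mg) = 37710.0/(49.0·9.5) = 81.0097 m = 265.8 ft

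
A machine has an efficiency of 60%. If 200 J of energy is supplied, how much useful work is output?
W_out = η·W_in = 0.6·200 = 120.0 J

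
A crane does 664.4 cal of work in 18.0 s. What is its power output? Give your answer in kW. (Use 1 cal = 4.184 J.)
Convert to SI: W = 2779.85 J, t = 18.0 s
P = W/t = 2779.85/18.0 = 154.436 W = 0.1544 kW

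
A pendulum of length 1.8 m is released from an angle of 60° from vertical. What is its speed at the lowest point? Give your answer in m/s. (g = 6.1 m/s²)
h = L(1 − cosθ) = 1.8(1 − cos60°) = 0.9 m
v = √(2gh) = √(2·6.1·0.9) = 3.314 m/s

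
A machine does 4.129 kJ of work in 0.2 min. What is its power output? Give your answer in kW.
Convert to SI: W = 4129.0 J, t = 12.0 s
P = W/t = 4129.0/12.0 = 344.083 W = 0.3441 kW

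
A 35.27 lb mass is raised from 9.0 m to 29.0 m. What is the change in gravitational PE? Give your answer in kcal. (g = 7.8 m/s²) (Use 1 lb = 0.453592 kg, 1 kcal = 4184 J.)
Convert to SI: m = 15.9982 kg, Δh = 20.0 m
ΔPE = mgΔh = (15.9982)(7.8)(20.0) = 2495.72 J = 0.5965 kcal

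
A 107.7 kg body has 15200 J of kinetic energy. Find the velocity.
v = √(2·KE/m) = √(2·15200/107.7) = 16.8 m/s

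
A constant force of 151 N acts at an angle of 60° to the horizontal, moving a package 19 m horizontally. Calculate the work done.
W = F·d·cosθ = (151)(19)cos(60°) = 1435 J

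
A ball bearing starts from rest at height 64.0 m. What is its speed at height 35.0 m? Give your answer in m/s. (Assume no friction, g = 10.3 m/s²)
mgh₁ = mgh₂ + ½mv² ⇒ v = √(2g(h₁−h₂)) = √(2·10.3·29.0) = 24.44 m/s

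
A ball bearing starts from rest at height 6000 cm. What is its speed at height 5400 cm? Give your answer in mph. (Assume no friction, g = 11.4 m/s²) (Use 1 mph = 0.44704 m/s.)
Convert to SI: h₁−h₂ = 6.0 m
mgh₁ = mgh₂ + ½mv² ⇒ v = √(2g(h₁−h₂)) = √(2·11.4·6.0) = 11.6962 m/s = 26.16 mph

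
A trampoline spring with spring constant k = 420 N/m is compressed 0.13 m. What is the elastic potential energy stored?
PE = ½kx² = ½(420)(0.13)² = 3.549 J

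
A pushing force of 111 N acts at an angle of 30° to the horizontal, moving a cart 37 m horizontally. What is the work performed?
W = F·d·cosθ = (111)(37)cos(30°) = 3557 J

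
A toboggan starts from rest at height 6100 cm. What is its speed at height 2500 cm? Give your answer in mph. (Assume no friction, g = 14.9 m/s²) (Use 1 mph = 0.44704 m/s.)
Convert to SI: h₁−h₂ = 36.0 m
mgh₁ = mgh₂ + ½mv² ⇒ v = √(2g(h₁−h₂)) = √(2·14.9·36.0) = 32.7536 m/s = 73.27 mph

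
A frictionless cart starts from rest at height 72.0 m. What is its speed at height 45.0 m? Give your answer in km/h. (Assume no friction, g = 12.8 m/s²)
mgh₁ = mgh₂ + ½mv² ⇒ v = √(2g(h₁−h₂)) = √(2·12.8·27.0) = 26.2907 m/s = 94.65 km/h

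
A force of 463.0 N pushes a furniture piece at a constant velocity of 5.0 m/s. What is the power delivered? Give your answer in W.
P = Fv = (463.0)(5.0) = 2315 W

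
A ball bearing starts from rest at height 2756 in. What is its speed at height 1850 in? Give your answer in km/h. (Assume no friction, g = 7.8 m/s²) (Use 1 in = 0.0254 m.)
Convert to SI: h₁−h₂ = 23.0124 m
mgh₁ = mgh₂ + ½mv² ⇒ v = √(2g(h₁−h₂)) = √(2·7.8·23.0124) = 18.9471 m/s = 68.21 km/h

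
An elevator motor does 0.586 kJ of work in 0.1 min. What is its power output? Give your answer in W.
Convert to SI: W = 586.0 J, t = 6.0 s
P = W/t = 586.0/6.0 = 97.67 W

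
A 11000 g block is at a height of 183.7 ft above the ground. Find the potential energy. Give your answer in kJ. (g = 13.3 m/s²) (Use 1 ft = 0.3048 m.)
Convert to SI: m = 11.0 kg, h = 55.9918 m
PE = mgh = (11.0)(13.3)(55.9918) = 8191.59 J = 8.192 kJ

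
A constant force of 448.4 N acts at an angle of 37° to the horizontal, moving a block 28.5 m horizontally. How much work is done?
W = F·d·cosθ = (448.4)(28.5)cos(37°) = 10210 J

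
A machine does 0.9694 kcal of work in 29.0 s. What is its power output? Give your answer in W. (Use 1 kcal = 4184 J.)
Convert to SI: W = 4055.97 J, t = 29.0 s
P = W/t = 4055.97/29.0 = 139.9 W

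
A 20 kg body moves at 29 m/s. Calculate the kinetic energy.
KE = ½mv² = ½(20)(29)² = 8410.0 J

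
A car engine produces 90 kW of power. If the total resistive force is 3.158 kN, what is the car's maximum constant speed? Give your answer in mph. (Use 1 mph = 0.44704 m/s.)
Convert to SI: F = 3158.0 N
P = Fv ⇒ v = P/F = 90000 W/3158.0 N = 28.4991 m/s = 63.75 mph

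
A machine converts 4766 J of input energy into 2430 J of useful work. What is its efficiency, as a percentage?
η = W_out/W_in = 2430/4766 = 50.99%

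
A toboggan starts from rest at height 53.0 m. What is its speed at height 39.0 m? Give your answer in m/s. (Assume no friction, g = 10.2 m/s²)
mgh₁ = mgh₂ + ½mv² ⇒ v = √(2g(h₁−h₂)) = √(2·10.2·14.0) = 16.9 m/s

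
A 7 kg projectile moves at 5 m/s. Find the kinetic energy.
KE = ½mv² = ½(7)(5)² = 87.5 J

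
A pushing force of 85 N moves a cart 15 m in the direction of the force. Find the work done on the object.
W = F·d = (85)(15) = 1275 J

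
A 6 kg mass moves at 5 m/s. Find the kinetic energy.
KE = ½mv² = ½(6)(5)² = 75.0 J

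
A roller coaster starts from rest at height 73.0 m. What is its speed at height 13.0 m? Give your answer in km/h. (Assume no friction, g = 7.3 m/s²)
mgh₁ = mgh₂ + ½mv² ⇒ v = √(2g(h₁−h₂)) = √(2·7.3·60.0) = 29.5973 m/s = 106.6 km/h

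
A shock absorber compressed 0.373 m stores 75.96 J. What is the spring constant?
k = 2·PE/x² = 2·75.96/(0.373)² = 1092 N/m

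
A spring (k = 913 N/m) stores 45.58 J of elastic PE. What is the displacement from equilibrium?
x = √(2·PE/k) = √(2·45.58/913) = 0.316 m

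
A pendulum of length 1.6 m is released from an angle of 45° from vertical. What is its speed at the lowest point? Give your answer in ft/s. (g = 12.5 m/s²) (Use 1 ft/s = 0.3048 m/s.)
h = L(1 − cosθ) = 1.6(1 − cos45°) = 0.468629 m
v = √(2gh) = √(2·12.5·0.468629) = 3.42282 m/s = 11.23 ft/s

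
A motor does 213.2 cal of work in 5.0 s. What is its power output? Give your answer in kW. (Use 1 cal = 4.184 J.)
Convert to SI: W = 892.029 J, t = 5.0 s
P = W/t = 892.029/5.0 = 178.406 W = 0.1784 kW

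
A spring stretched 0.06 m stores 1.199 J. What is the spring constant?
k = 2·PE/x² = 2·1.199/(0.06)² = 666.1 N/m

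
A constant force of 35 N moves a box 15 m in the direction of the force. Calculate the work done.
W = F·d = (35)(15) = 525.0 J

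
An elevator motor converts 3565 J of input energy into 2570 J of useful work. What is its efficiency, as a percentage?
η = W_out/W_in = 2570/3565 = 72.09%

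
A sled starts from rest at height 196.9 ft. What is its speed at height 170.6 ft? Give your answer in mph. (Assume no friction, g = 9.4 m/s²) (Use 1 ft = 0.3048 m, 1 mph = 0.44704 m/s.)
Convert to SI: h₁−h₂ = 8.01624 m
mgh₁ = mgh₂ + ½mv² ⇒ v = √(2g(h₁−h₂)) = √(2·9.4·8.01624) = 12.2762 m/s = 27.46 mph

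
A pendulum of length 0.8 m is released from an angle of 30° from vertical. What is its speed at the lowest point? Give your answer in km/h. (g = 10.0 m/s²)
h = L(1 − cosθ) = 0.8(1 − cos30°) = 0.10718 m
v = √(2gh) = √(2·10.0·0.10718) = 1.4641 m/s = 5.271 km/h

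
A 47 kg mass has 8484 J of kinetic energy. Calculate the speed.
v = √(2·KE/m) = √(2·8484/47) = 19.0 m/s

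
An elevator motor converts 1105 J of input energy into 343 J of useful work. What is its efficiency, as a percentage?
η = W_out/W_in = 343/1105 = 31.04%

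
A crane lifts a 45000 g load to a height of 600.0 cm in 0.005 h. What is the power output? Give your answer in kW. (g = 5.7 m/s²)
Convert to SI: m = 45.0 kg, h = 6.0 m, t = 18.0 s
P = mgh/t = (45.0)(5.7)(6.0)/18.0 = 85.5 W = 0.0855 kW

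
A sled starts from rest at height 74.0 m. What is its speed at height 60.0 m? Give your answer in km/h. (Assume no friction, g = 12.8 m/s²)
mgh₁ = mgh₂ + ½mv² ⇒ v = √(2g(h₁−h₂)) = √(2·12.8·14.0) = 18.9315 m/s = 68.15 km/h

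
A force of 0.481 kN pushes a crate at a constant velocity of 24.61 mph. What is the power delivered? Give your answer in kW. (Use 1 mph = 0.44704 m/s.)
Convert to SI: F = 481.0 N, v = 11.0017 m/s
P = Fv = (481.0)(11.0017) = 5291.8 W = 5.292 kW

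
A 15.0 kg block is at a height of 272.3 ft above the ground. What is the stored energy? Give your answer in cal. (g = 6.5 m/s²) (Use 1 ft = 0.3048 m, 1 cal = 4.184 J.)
Convert to SI: m = 15.0 kg, h = 82.997 m
PE = mgh = (15.0)(6.5)(82.997) = 8092.21 J = 1934 cal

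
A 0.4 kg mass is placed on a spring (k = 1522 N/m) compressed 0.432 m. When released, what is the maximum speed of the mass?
½kx² = ½mv² ⇒ v = x√(k/m) = (0.432)√(1522/0.4) = 26.65 m/s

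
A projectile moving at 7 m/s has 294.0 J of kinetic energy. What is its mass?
m = 2·KE/v² = 2·294.0/(7)² = 12.0 kg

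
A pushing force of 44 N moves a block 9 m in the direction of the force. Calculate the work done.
W = F·d = (44)(9) = 396.0 J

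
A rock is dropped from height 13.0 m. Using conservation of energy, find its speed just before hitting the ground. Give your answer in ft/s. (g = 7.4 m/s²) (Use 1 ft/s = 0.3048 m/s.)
mgh = ½mv² ⇒ v = √(2gh) = √(2·7.4·13.0) = 13.8708 m/s = 45.51 ft/s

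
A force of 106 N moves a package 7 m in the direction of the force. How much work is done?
W = F·d = (106)(7) = 742.0 J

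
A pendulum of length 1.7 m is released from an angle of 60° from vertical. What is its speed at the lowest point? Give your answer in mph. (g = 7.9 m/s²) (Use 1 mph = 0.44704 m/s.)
h = L(1 − cosθ) = 1.7(1 − cos60°) = 0.85 m
v = √(2gh) = √(2·7.9·0.85) = 3.6647 m/s = 8.198 mph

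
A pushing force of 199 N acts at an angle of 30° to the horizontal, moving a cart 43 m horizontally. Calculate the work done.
W = F·d·cosθ = (199)(43)cos(30°) = 7411 J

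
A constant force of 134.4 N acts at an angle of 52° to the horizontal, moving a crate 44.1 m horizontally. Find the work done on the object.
W = F·d·cosθ = (134.4)(44.1)cos(52°) = 3649 J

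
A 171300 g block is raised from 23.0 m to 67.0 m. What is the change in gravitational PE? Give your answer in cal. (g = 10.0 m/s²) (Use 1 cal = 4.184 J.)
Convert to SI: m = 171.3 kg, Δh = 44.0 m
ΔPE = mgΔh = (171.3)(10.0)(44.0) = 75372.0 J = 18010 cal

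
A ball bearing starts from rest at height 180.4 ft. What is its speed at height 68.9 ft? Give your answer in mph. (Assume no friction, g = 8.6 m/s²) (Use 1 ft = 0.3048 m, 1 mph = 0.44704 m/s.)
Convert to SI: h₁−h₂ = 33.9852 m
mgh₁ = mgh₂ + ½mv² ⇒ v = √(2g(h₁−h₂)) = √(2·8.6·33.9852) = 24.1774 m/s = 54.08 mph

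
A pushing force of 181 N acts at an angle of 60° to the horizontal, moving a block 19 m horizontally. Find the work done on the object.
W = F·d·cosθ = (181)(19)cos(60°) = 1720 J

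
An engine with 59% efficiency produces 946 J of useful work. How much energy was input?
W_in = W_out/η = 946/0.59 = 1603 J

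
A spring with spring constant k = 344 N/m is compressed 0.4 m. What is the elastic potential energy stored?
PE = ½kx² = ½(344)(0.4)² = 27.52 J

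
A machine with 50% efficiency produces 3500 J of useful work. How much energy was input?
W_in = W_out/η = 3500/0.5 = 7000 J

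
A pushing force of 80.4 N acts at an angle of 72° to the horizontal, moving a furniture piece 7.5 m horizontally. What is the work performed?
W = F·d·cosθ = (80.4)(7.5)cos(72°) = 186.3 J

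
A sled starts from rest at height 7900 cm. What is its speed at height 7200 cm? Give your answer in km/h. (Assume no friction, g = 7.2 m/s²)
Convert to SI: h₁−h₂ = 7.0 m
mgh₁ = mgh₂ + ½mv² ⇒ v = √(2g(h₁−h₂)) = √(2·7.2·7.0) = 10.0399 m/s = 36.14 km/h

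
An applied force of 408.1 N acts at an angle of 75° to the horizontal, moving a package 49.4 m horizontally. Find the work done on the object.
W = F·d·cosθ = (408.1)(49.4)cos(75°) = 5218 J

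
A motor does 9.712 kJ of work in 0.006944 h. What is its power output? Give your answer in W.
Convert to SI: W = 9712.0 J, t = 24.9984 s
P = W/t = 9712.0/24.9984 = 388.5 W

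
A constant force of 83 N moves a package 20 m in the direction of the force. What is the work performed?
W = F·d = (83)(20) = 1660 J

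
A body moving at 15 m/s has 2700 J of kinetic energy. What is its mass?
m = 2·KE/v² = 2·2700/(15)² = 24.0 kg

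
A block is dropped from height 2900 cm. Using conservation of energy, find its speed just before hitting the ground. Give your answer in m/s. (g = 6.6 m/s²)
Convert to SI: h = 29.0 m
mgh = ½mv² ⇒ v = √(2gh) = √(2·6.6·29.0) = 19.57 m/s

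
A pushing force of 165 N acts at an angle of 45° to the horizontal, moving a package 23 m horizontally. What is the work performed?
W = F·d·cosθ = (165)(23)cos(45°) = 2683 J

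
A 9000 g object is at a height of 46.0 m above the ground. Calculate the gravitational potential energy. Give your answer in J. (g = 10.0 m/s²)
Convert to SI: m = 9.0 kg, h = 46.0 m
PE = mgh = (9.0)(10.0)(46.0) = 4140 J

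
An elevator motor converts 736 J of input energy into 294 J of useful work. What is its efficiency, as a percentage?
η = W_out/W_in = 294/736 = 39.95%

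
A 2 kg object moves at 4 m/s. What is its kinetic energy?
KE = ½mv² = ½(2)(4)² = 16.0 J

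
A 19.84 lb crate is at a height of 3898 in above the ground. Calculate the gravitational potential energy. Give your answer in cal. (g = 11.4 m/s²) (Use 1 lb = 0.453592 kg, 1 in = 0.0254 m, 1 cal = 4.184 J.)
Convert to SI: m = 8.99927 kg, h = 99.0092 m
PE = mgh = (8.99927)(11.4)(99.0092) = 10157.5 J = 2428 cal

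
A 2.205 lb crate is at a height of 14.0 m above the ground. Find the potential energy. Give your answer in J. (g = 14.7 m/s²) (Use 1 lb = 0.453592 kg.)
Convert to SI: m = 1.00017 kg, h = 14.0 m
PE = mgh = (1.00017)(14.7)(14.0) = 205.8 J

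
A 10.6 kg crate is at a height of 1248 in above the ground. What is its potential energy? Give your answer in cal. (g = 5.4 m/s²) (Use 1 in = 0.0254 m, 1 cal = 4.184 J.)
Convert to SI: m = 10.6 kg, h = 31.6992 m
PE = mgh = (10.6)(5.4)(31.6992) = 1814.46 J = 433.7 cal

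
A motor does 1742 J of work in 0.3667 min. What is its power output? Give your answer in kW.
Convert to SI: W = 1742.0 J, t = 22.002 s
P = W/t = 1742.0/22.002 = 79.1746 W = 0.07917 kW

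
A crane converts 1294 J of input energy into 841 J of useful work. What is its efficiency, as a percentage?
η = W_out/W_in = 841/1294 = 64.99%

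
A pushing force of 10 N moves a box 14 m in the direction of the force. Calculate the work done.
W = F·d = (10)(14) = 140.0 J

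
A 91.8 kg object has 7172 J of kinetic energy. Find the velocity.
v = √(2·KE/m) = √(2·7172/91.8) = 12.5 m/s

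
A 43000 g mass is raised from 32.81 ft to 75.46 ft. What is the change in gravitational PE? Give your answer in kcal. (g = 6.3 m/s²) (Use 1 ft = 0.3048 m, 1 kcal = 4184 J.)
Convert to SI: m = 43.0 kg, Δh = 12.9997 m
ΔPE = mgΔh = (43.0)(6.3)(12.9997) = 3521.62 J = 0.8417 kcal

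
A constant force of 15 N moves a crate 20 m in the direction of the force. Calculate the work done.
W = F·d = (15)(20) = 300.0 J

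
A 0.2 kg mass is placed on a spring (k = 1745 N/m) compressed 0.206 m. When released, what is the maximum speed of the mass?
½kx² = ½mv² ⇒ v = x√(k/m) = (0.206)√(1745/0.2) = 19.24 m/s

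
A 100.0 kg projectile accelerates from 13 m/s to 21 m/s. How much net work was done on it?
W = ΔKE = ½m(v₂² − v₁²) = ½(100.0)(21² − 13²) = 13600.0 J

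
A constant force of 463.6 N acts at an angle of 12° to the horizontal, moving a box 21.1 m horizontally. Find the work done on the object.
W = F·d·cosθ = (463.6)(21.1)cos(12°) = 9568 J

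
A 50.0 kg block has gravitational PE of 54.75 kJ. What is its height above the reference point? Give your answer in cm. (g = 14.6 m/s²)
Convert to SI: m = 50.0 kg, PE = 54750.0 J
h = PE/(mg) = 54750.0/(50.0·14.6) = 75.0 m = 7500 cm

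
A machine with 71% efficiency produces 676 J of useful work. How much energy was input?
W_in = W_out/η = 676/0.71 = 952.1 J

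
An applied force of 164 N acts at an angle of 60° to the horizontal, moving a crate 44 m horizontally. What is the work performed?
W = F·d·cosθ = (164)(44)cos(60°) = 3608 J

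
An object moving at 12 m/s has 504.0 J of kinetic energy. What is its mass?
m = 2·KE/v² = 2·504.0/(12)² = 7.0 kg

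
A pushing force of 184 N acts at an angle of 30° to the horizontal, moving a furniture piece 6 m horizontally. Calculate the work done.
W = F·d·cosθ = (184)(6)cos(30°) = 956.1 J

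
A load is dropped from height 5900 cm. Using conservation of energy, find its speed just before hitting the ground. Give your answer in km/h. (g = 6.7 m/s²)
Convert to SI: h = 59.0 m
mgh = ½mv² ⇒ v = √(2gh) = √(2·6.7·59.0) = 28.1176 m/s = 101.2 km/h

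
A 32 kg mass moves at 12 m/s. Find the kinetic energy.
KE = ½mv² = ½(32)(12)² = 2304.0 J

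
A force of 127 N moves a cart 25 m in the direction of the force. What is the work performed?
W = F·d = (127)(25) = 3175 J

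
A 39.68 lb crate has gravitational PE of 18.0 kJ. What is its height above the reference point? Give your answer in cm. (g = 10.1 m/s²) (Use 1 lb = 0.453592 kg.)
Convert to SI: m = 17.9985 kg, PE = 18000.0 J
h = PE/(mg) = 18000.0/(17.9985·10.1) = 99.018 m = 9902 cm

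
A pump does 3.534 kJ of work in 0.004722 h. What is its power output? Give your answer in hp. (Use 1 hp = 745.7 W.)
Convert to SI: W = 3534.0 J, t = 16.9992 s
P = W/t = 3534.0/16.9992 = 207.892 W = 0.2788 hp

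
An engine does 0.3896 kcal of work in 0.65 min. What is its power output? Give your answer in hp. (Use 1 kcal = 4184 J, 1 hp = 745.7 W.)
Convert to SI: W = 1630.09 J, t = 39.0 s
P = W/t = 1630.09/39.0 = 41.7971 W = 0.05605 hp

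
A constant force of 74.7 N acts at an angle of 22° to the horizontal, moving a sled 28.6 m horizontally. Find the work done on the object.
W = F·d·cosθ = (74.7)(28.6)cos(22°) = 1981 J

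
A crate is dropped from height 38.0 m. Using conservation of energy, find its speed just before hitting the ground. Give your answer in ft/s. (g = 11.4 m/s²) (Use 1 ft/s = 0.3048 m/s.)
mgh = ½mv² ⇒ v = √(2gh) = √(2·11.4·38.0) = 29.4347 m/s = 96.57 ft/s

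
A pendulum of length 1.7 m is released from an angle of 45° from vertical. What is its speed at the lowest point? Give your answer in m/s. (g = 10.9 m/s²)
h = L(1 − cosθ) = 1.7(1 − cos45°) = 0.497918 m
v = √(2gh) = √(2·10.9·0.497918) = 3.295 m/s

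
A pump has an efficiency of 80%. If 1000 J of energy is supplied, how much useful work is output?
W_out = η·W_in = 0.8·1000 = 800.0 J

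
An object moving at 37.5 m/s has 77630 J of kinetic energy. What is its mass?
m = 2·KE/v² = 2·77630/(37.5)² = 110.4 kg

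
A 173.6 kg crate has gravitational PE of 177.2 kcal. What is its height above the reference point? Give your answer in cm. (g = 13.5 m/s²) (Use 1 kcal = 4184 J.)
Convert to SI: m = 173.6 kg, PE = 741405 J
h = PE/(mg) = 741405/(173.6·13.5) = 316.353 m = 31640 cm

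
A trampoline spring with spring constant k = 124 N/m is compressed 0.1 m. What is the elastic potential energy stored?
PE = ½kx² = ½(124)(0.1)² = 0.62 J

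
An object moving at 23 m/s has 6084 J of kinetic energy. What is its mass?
m = 2·KE/v² = 2·6084/(23)² = 23.0 kg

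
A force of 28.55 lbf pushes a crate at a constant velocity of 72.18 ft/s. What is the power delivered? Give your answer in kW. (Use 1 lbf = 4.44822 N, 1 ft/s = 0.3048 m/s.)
Convert to SI: F = 126.997 N, v = 22.0005 m/s
P = Fv = (126.997)(22.0005) = 2793.99 W = 2.794 kW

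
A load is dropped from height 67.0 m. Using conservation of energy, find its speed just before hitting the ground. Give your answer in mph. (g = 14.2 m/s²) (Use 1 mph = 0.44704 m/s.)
mgh = ½mv² ⇒ v = √(2gh) = √(2·14.2·67.0) = 43.6211 m/s = 97.58 mph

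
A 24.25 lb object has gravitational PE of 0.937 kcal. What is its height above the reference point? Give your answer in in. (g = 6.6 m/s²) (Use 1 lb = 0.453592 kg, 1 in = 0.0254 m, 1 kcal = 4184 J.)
Convert to SI: m = 10.9996 kg, PE = 3920.41 J
h = PE/(mg) = 3920.41/(10.9996·6.6) = 54.002 m = 2126 in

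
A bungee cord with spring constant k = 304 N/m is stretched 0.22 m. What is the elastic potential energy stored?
PE = ½kx² = ½(304)(0.22)² = 7.357 J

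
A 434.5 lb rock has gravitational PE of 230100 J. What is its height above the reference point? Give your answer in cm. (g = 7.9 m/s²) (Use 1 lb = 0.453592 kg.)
Convert to SI: m = 197.086 kg, PE = 230100 J
h = PE/(mg) = 230100/(197.086·7.9) = 147.786 m = 14780 cm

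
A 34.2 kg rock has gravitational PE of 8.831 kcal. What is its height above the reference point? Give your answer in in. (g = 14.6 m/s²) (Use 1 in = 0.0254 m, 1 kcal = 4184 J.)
Convert to SI: m = 34.2 kg, PE = 36948.9 J
h = PE/(mg) = 36948.9/(34.2·14.6) = 73.9984 m = 2913 in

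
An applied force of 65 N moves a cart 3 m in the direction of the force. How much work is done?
W = F·d = (65)(3) = 195.0 J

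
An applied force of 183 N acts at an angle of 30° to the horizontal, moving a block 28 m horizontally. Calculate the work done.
W = F·d·cosθ = (183)(28)cos(30°) = 4438 J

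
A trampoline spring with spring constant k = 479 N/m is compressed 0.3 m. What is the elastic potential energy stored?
PE = ½kx² = ½(479)(0.3)² = 21.56 J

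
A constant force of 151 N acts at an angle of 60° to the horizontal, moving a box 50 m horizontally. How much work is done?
W = F·d·cosθ = (151)(50)cos(60°) = 3775 J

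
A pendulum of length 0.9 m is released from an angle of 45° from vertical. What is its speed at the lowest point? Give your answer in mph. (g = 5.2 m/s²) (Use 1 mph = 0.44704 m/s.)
h = L(1 − cosθ) = 0.9(1 − cos45°) = 0.263604 m
v = √(2gh) = √(2·5.2·0.263604) = 1.65574 m/s = 3.704 mph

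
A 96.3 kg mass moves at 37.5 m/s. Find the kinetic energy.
KE = ½mv² = ½(96.3)(37.5)² = 67710 J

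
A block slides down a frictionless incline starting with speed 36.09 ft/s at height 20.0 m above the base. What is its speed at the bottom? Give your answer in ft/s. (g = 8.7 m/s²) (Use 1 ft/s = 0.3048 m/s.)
Convert to SI: v₀ = 11.0002 m/s, h = 20.0 m
½mv₀² + mgh = ½mv² ⇒ v = √(v₀² + 2gh) = √(11.0002² + 2·8.7·20.0) = 21.6565 m/s = 71.05 ft/s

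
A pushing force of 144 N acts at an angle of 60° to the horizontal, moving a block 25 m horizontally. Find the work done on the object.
W = F·d·cosθ = (144)(25)cos(60°) = 1800 J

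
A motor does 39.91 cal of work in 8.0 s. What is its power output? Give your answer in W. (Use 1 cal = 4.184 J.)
Convert to SI: W = 166.983 J, t = 8.0 s
P = W/t = 166.983/8.0 = 20.87 W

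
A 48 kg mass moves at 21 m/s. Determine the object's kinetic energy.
KE = ½mv² = ½(48)(21)² = 10584.0 J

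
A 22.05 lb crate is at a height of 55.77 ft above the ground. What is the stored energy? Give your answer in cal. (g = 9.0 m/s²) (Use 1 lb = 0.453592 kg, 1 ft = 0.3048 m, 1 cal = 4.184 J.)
Convert to SI: m = 10.0017 kg, h = 16.9987 m
PE = mgh = (10.0017)(9.0)(16.9987) = 1530.14 J = 365.7 cal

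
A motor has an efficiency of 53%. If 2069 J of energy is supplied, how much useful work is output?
W_out = η·W_in = 0.53·2069 = 1096.57 J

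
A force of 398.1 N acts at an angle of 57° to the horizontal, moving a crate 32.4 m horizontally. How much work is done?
W = F·d·cosθ = (398.1)(32.4)cos(57°) = 7025 J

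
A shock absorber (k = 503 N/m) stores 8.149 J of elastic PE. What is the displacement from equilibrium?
x = √(2·PE/k) = √(2·8.149/503) = 0.18 m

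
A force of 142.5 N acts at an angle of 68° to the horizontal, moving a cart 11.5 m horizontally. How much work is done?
W = F·d·cosθ = (142.5)(11.5)cos(68°) = 613.9 J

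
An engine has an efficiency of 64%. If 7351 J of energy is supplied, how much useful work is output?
W_out = η·W_in = 0.64·7351 = 4704.64 J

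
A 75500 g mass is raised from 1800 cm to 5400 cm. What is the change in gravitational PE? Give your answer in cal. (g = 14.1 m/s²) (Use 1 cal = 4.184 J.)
Convert to SI: m = 75.5 kg, Δh = 36.0 m
ΔPE = mgΔh = (75.5)(14.1)(36.0) = 38323.8 J = 9160 cal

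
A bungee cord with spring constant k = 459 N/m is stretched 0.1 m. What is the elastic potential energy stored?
PE = ½kx² = ½(459)(0.1)² = 2.295 J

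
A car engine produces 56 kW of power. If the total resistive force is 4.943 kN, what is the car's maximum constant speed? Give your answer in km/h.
Convert to SI: F = 4943.0 N
P = Fv ⇒ v = P/F = 56000 W/4943.0 N = 11.32915 m/s = 40.78 km/h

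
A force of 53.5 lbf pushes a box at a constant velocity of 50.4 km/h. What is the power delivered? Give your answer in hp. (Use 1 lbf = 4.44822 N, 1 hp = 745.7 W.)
Convert to SI: F = 237.98 N, v = 14.0 m/s
P = Fv = (237.98)(14.0) = 3331.72 W = 4.468 hp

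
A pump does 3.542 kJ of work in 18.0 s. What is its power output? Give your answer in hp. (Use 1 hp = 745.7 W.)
Convert to SI: W = 3542.0 J, t = 18.0 s
P = W/t = 3542.0/18.0 = 196.778 W = 0.2639 hp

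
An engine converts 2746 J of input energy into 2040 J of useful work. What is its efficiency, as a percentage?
η = W_out/W_in = 2040/2746 = 74.29%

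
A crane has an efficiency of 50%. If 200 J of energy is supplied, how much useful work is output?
W_out = η·W_in = 0.5·200 = 100.0 J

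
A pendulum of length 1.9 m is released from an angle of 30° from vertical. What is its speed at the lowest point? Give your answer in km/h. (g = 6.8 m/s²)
h = L(1 − cosθ) = 1.9(1 − cos30°) = 0.254552 m
v = √(2gh) = √(2·6.8·0.254552) = 1.86062 m/s = 6.698 km/h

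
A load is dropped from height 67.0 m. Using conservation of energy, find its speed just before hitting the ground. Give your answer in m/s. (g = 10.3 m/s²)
mgh = ½mv² ⇒ v = √(2gh) = √(2·10.3·67.0) = 37.15 m/s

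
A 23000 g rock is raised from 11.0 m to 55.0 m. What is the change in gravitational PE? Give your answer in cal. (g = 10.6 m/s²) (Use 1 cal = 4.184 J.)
Convert to SI: m = 23.0 kg, Δh = 44.0 m
ΔPE = mgΔh = (23.0)(10.6)(44.0) = 10727.2 J = 2564 cal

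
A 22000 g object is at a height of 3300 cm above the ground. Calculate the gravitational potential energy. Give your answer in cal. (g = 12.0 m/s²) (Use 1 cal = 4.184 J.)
Convert to SI: m = 22.0 kg, h = 33.0 m
PE = mgh = (22.0)(12.0)(33.0) = 8712.0 J = 2082 cal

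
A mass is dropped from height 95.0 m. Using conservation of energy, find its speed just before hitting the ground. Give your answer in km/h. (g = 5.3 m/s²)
mgh = ½mv² ⇒ v = √(2gh) = √(2·5.3·95.0) = 31.7333 m/s = 114.2 km/h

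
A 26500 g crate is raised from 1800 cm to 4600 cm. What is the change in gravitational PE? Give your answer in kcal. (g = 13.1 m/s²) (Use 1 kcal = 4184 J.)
Convert to SI: m = 26.5 kg, Δh = 28.0 m
ΔPE = mgΔh = (26.5)(13.1)(28.0) = 9720.2 J = 2.323 kcal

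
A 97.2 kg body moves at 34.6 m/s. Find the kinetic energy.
KE = ½mv² = ½(97.2)(34.6)² = 58180 J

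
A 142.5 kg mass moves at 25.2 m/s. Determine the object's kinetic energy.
KE = ½mv² = ½(142.5)(25.2)² = 45250 J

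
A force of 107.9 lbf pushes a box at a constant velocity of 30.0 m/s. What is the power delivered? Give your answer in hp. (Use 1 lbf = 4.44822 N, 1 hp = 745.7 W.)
Convert to SI: F = 479.963 N, v = 30.0 m/s
P = Fv = (479.963)(30.0) = 14398.9 W = 19.31 hp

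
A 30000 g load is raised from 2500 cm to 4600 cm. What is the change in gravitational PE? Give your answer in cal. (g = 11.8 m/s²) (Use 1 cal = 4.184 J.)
Convert to SI: m = 30.0 kg, Δh = 21.0 m
ΔPE = mgΔh = (30.0)(11.8)(21.0) = 7434.0 J = 1777 cal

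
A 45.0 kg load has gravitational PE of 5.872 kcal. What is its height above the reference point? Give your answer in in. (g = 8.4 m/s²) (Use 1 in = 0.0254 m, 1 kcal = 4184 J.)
Convert to SI: m = 45.0 kg, PE = 24568.4 J
h = PE/(mg) = 24568.4/(45.0·8.4) = 64.9959 m = 2559 in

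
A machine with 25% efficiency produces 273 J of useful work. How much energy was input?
W_in = W_out/η = 273/0.25 = 1092 J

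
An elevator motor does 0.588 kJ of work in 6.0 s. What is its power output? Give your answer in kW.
Convert to SI: W = 588.0 J, t = 6.0 s
P = W/t = 588.0/6.0 = 98.0 W = 0.098 kW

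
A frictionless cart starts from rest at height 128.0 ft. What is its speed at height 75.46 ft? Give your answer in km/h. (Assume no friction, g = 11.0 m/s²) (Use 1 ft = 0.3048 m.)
Convert to SI: h₁−h₂ = 16.0142 m
mgh₁ = mgh₂ + ½mv² ⇒ v = √(2g(h₁−h₂)) = √(2·11.0·16.0142) = 18.77 m/s = 67.57 km/h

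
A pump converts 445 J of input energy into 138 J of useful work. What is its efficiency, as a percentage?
η = W_out/W_in = 138/445 = 31.01%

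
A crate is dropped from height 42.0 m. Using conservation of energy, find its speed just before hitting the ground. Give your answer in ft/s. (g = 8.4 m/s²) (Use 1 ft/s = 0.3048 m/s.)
mgh = ½mv² ⇒ v = √(2gh) = √(2·8.4·42.0) = 26.5631 m/s = 87.15 ft/s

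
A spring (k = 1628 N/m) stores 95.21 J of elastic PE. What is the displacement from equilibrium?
x = √(2·PE/k) = √(2·95.21/1628) = 0.342 m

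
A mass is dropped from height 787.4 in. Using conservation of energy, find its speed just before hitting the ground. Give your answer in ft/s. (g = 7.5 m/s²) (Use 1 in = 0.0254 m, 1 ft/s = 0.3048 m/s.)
Convert to SI: h = 20.0 m
mgh = ½mv² ⇒ v = √(2gh) = √(2·7.5·20.0) = 17.3205 m/s = 56.83 ft/s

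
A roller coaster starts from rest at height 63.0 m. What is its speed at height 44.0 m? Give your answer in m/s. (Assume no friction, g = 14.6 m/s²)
mgh₁ = mgh₂ + ½mv² ⇒ v = √(2g(h₁−h₂)) = √(2·14.6·19.0) = 23.55 m/s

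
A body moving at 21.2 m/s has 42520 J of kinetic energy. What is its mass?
m = 2·KE/v² = 2·42520/(21.2)² = 189.2 kg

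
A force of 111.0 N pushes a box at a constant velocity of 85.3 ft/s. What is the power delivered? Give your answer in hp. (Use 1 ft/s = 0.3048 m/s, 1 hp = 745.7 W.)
Convert to SI: F = 111.0 N, v = 25.9994 m/s
P = Fv = (111.0)(25.9994) = 2885.94 W = 3.87 hp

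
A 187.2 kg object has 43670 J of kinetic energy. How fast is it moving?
v = √(2·KE/m) = √(2·43670/187.2) = 21.6 m/s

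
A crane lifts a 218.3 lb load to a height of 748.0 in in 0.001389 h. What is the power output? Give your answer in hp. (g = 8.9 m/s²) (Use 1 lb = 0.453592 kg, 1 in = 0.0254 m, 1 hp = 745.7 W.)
Convert to SI: m = 99.0191 kg, h = 18.9992 m, t = 5.0004 s
P = mgh/t = (99.0191)(8.9)(18.9992)/5.0004 = 3348.42 W = 4.49 hp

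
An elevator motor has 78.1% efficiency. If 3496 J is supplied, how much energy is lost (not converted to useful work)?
W_lost = W_in(1 − η) = 3496·(1 − 0.781) = 765.6 J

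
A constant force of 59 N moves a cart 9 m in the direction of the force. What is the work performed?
W = F·d = (59)(9) = 531.0 J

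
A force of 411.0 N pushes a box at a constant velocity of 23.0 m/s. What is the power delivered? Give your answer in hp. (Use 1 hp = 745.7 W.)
P = Fv = (411.0)(23.0) = 9453.0 W = 12.68 hp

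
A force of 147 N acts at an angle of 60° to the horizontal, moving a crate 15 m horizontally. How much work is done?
W = F·d·cosθ = (147)(15)cos(60°) = 1103 J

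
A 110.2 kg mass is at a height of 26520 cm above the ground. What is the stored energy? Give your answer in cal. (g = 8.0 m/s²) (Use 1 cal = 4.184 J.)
Convert to SI: m = 110.2 kg, h = 265.2 m
PE = mgh = (110.2)(8.0)(265.2) = 233800 J = 55880 cal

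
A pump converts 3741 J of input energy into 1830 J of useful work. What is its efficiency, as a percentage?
η = W_out/W_in = 1830/3741 = 48.92%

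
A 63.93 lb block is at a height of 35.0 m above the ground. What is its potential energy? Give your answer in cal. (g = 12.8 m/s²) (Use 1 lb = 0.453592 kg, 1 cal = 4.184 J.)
Convert to SI: m = 28.9981 kg, h = 35.0 m
PE = mgh = (28.9981)(12.8)(35.0) = 12991.2 J = 3105 cal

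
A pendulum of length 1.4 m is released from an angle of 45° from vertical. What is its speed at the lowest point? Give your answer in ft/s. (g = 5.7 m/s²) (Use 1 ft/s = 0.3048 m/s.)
h = L(1 − cosθ) = 1.4(1 − cos45°) = 0.410051 m
v = √(2gh) = √(2·5.7·0.410051) = 2.16208 m/s = 7.093 ft/s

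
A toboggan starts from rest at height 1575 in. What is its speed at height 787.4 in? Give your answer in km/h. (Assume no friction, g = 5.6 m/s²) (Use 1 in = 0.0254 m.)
Convert to SI: h₁−h₂ = 20.005 m
mgh₁ = mgh₂ + ½mv² ⇒ v = √(2g(h₁−h₂)) = √(2·5.6·20.005) = 14.9685 m/s = 53.89 km/h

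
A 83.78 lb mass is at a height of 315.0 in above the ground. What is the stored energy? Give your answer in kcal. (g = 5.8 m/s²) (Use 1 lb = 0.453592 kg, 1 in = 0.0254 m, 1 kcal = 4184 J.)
Convert to SI: m = 38.0019 kg, h = 8.001 m
PE = mgh = (38.0019)(5.8)(8.001) = 1763.51 J = 0.4215 kcal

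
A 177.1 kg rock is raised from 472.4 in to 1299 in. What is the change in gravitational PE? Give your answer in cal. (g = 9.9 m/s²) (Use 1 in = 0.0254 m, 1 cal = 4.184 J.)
Convert to SI: m = 177.1 kg, Δh = 20.9956 m
ΔPE = mgΔh = (177.1)(9.9)(20.9956) = 36811.4 J = 8798 cal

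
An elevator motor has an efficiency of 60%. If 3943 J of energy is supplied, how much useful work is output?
W_out = η·W_in = 0.6·3943 = 2365.8 J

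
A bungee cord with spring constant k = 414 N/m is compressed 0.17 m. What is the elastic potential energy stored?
PE = ½kx² = ½(414)(0.17)² = 5.982 J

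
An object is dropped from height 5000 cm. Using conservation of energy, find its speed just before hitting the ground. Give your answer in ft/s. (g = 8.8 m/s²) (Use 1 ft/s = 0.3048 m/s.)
Convert to SI: h = 50.0 m
mgh = ½mv² ⇒ v = √(2gh) = √(2·8.8·50.0) = 29.6648 m/s = 97.33 ft/s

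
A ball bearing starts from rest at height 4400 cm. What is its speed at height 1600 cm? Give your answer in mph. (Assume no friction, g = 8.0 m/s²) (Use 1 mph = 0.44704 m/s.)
Convert to SI: h₁−h₂ = 28.0 m
mgh₁ = mgh₂ + ½mv² ⇒ v = √(2g(h₁−h₂)) = √(2·8.0·28.0) = 21.166 m/s = 47.35 mph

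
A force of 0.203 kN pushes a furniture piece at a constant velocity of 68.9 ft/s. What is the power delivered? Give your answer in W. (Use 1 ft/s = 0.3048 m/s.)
Convert to SI: F = 203.0 N, v = 21.0007 m/s
P = Fv = (203.0)(21.0007) = 4263 W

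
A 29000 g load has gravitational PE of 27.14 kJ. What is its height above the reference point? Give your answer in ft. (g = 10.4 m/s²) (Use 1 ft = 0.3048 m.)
Convert to SI: m = 29.0 kg, PE = 27140.0 J
h = PE/(mg) = 27140.0/(29.0·10.4) = 89.9867 m = 295.2 ft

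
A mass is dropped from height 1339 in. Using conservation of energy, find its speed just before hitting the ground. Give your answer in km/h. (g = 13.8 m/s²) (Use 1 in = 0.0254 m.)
Convert to SI: h = 34.0106 m
mgh = ½mv² ⇒ v = √(2gh) = √(2·13.8·34.0106) = 30.6381 m/s = 110.3 km/h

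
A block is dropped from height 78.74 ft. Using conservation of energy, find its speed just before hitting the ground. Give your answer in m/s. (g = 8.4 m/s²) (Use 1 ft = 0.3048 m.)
Convert to SI: h = 24.0 m
mgh = ½mv² ⇒ v = √(2gh) = √(2·8.4·24.0) = 20.08 m/s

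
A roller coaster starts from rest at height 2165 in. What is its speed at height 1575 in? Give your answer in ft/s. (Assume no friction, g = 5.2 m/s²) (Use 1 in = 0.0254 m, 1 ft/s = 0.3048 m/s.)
Convert to SI: h₁−h₂ = 14.986 m
mgh₁ = mgh₂ + ½mv² ⇒ v = √(2g(h₁−h₂)) = √(2·5.2·14.986) = 12.4842 m/s = 40.96 ft/s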